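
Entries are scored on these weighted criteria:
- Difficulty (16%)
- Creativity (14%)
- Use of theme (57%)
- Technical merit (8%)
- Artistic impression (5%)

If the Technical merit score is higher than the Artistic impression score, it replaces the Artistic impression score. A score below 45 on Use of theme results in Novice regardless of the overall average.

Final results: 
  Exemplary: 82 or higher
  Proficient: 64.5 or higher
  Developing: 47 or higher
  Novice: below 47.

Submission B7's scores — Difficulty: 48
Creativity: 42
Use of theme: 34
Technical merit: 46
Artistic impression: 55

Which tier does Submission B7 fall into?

Technical merit (46) ≤ Artistic impression (55), so Artistic impression stays at 55.
Use of theme score 34 < 45: minimum not met.
Weighted total:
  Difficulty 48 × 0.16 = 7.68
  Creativity 42 × 0.14 = 5.88
  Use of theme 34 × 0.57 = 19.38
  Technical merit 46 × 0.08 = 3.68
  Artistic impression 55 × 0.05 = 2.75
Sum = 39.37
Because the Use of theme minimum was not met, the result is Novice.

Novice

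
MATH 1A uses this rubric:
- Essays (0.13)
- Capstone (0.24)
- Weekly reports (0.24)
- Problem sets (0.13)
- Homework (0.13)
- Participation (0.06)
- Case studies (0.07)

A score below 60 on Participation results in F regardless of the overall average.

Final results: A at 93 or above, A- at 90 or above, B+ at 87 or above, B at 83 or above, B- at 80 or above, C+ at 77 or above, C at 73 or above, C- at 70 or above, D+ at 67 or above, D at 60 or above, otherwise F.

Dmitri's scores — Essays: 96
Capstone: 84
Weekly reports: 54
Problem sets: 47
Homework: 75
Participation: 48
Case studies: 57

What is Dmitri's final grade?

F

Participation score 48 < 60: minimum not met.
Weighted total:
  Essays 96 × 0.13 = 12.48
  Capstone 84 × 0.24 = 20.16
  Weekly reports 54 × 0.24 = 12.96
  Problem sets 47 × 0.13 = 6.11
  Homework 75 × 0.13 = 9.75
  Participation 48 × 0.06 = 2.88
  Case studies 57 × 0.07 = 3.99
Sum = 68.33
Because the Participation minimum was not met, the result is F.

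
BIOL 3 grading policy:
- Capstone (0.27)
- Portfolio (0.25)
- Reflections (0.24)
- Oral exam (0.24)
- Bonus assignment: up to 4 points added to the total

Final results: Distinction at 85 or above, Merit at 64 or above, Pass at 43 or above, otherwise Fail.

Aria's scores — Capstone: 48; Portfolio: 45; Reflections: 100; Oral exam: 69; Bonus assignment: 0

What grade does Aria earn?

Weighted total:
  Capstone 48 × 0.27 = 12.96
  Portfolio 45 × 0.25 = 11.25
  Reflections 100 × 0.24 = 24
  Oral exam 69 × 0.24 = 16.56
Sum = 64.77
Bonus assignment: 64.77 + 0 = 64.77
64.77 is ≥ 64 and < 85 → Merit

Merit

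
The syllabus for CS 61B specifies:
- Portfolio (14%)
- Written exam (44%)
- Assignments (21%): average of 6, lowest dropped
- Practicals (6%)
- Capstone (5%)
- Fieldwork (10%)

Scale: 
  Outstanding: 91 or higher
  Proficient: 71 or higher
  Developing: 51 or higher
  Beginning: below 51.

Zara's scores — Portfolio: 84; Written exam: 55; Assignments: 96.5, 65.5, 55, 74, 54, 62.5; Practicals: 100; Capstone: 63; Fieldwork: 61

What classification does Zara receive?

Assignments: drop 54 → average of remaining 5 = 353.5/5 = 70.7
Weighted total:
  Portfolio 84 × 0.14 = 11.76
  Written exam 55 × 0.44 = 24.2
  Assignments 70.7 × 0.21 = 14.847
  Practicals 100 × 0.06 = 6
  Capstone 63 × 0.05 = 3.15
  Fieldwork 61 × 0.1 = 6.1
Sum = 66.057
66.057 is ≥ 51 and < 71 → Developing

Developing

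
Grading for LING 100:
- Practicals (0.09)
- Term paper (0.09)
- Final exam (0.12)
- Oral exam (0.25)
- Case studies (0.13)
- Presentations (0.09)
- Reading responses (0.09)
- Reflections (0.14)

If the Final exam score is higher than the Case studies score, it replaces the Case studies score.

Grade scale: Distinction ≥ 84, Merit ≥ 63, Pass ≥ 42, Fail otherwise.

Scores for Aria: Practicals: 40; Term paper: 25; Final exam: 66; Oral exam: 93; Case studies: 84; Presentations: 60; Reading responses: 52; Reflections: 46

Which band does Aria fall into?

Final exam (66) ≤ Case studies (84), so Case studies stays at 84.
Weighted total:
  Practicals 40 × 0.09 = 3.6
  Term paper 25 × 0.09 = 2.25
  Final exam 66 × 0.12 = 7.92
  Oral exam 93 × 0.25 = 23.25
  Case studies 84 × 0.13 = 10.92
  Presentations 60 × 0.09 = 5.4
  Reading responses 52 × 0.09 = 4.68
  Reflections 46 × 0.14 = 6.44
Sum = 64.46
64.46 is ≥ 63 and < 84 → Merit

Merit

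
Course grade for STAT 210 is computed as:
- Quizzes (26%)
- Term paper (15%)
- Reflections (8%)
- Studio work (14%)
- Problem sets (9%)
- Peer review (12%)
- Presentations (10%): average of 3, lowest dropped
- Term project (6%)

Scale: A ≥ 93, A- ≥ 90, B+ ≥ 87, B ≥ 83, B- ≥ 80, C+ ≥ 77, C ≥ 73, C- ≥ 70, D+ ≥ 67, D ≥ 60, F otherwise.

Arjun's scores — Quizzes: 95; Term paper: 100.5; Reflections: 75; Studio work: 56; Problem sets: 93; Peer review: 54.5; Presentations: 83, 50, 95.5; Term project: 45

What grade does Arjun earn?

Presentations: drop 50 → average of remaining 2 = 178.5/2 = 89.25
Weighted total:
  Quizzes 95 × 0.26 = 24.7
  Term paper 100.5 × 0.15 = 15.075
  Reflections 75 × 0.08 = 6
  Studio work 56 × 0.14 = 7.84
  Problem sets 93 × 0.09 = 8.37
  Peer review 54.5 × 0.12 = 6.54
  Presentations 89.25 × 0.1 = 8.925
  Term project 45 × 0.06 = 2.7
Sum = 80.15
80.15 is ≥ 80 and < 83 → B-

B-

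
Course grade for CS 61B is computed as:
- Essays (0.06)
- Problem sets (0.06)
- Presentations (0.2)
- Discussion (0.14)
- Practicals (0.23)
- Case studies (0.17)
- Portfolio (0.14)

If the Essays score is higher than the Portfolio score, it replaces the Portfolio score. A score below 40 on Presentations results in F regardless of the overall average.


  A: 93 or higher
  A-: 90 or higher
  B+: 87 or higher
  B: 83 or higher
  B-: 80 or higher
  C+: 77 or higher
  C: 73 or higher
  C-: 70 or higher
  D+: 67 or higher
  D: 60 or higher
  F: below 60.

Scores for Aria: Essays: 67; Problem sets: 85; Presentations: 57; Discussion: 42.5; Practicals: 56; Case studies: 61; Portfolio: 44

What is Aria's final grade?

F

Essays (67) > Portfolio (44), so Portfolio counts as 67.
Presentations score 57 ≥ 40: minimum met.
Weighted total:
  Essays 67 × 0.06 = 4.02
  Problem sets 85 × 0.06 = 5.1
  Presentations 57 × 0.2 = 11.4
  Discussion 42.5 × 0.14 = 5.95
  Practicals 56 × 0.23 = 12.88
  Case studies 61 × 0.17 = 10.37
  Portfolio 67 × 0.14 = 9.38
Sum = 59.1
59.1 < 60 → F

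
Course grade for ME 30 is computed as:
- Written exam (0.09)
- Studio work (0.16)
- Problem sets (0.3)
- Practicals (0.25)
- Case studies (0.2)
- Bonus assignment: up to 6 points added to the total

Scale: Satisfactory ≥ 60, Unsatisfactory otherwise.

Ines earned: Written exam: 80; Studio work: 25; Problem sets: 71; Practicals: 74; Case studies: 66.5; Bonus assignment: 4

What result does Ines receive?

Weighted total:
  Written exam 80 × 0.09 = 7.2
  Studio work 25 × 0.16 = 4
  Problem sets 71 × 0.3 = 21.3
  Practicals 74 × 0.25 = 18.5
  Case studies 66.5 × 0.2 = 13.3
Sum = 64.3
Bonus assignment: 64.3 + 4 = 68.3
68.3 ≥ 60 → Satisfactory

Satisfactory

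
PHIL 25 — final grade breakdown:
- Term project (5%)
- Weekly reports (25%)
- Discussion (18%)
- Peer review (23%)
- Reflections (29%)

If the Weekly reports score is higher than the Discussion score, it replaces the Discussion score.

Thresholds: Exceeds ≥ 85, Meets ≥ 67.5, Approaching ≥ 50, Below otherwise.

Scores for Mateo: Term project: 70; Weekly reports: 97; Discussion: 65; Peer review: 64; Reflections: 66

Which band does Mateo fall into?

Weekly reports (97) > Discussion (65), so Discussion counts as 97.
Weighted total:
  Term project 70 × 0.05 = 3.5
  Weekly reports 97 × 0.25 = 24.25
  Discussion 97 × 0.18 = 17.46
  Peer review 64 × 0.23 = 14.72
  Reflections 66 × 0.29 = 19.14
Sum = 79.07
79.07 is ≥ 67.5 and < 85 → Meets

Meets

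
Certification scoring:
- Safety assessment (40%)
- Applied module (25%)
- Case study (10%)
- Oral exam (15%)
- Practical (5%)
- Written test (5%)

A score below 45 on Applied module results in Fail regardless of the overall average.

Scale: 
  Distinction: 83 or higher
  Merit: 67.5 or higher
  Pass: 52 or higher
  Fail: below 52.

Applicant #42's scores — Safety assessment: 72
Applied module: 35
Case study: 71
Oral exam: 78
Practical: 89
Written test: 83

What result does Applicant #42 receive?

Fail

Applied module score 35 < 45: minimum not met.
Weighted total:
  Safety assessment 72 × 0.4 = 28.8
  Applied module 35 × 0.25 = 8.75
  Case study 71 × 0.1 = 7.1
  Oral exam 78 × 0.15 = 11.7
  Practical 89 × 0.05 = 4.45
  Written test 83 × 0.05 = 4.15
Sum = 64.95
Because the Applied module minimum was not met, the result is Fail.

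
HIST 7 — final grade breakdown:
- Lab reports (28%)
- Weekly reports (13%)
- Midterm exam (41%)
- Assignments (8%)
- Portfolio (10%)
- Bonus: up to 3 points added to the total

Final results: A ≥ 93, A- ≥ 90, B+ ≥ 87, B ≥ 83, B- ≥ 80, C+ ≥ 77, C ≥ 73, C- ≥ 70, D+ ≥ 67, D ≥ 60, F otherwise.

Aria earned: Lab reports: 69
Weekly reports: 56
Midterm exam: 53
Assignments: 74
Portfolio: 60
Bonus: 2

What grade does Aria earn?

D

Weighted total:
  Lab reports 69 × 0.28 = 19.32
  Weekly reports 56 × 0.13 = 7.28
  Midterm exam 53 × 0.41 = 21.73
  Assignments 74 × 0.08 = 5.92
  Portfolio 60 × 0.1 = 6
Sum = 60.25
Bonus: 60.25 + 2 = 62.25
62.25 is ≥ 60 and < 67 → D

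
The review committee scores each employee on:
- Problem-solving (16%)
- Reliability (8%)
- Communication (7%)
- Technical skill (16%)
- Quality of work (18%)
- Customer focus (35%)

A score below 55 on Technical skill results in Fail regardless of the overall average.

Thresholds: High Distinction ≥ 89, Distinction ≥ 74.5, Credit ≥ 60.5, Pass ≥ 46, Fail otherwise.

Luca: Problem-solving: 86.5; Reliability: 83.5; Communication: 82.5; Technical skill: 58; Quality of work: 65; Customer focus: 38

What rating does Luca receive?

Technical skill score 58 ≥ 55: minimum met.
Weighted total:
  Problem-solving 86.5 × 0.16 = 13.84
  Reliability 83.5 × 0.08 = 6.68
  Communication 82.5 × 0.07 = 5.775
  Technical skill 58 × 0.16 = 9.28
  Quality of work 65 × 0.18 = 11.7
  Customer focus 38 × 0.35 = 13.3
Sum = 60.575
60.575 is ≥ 60.5 and < 74.5 → Credit

Credit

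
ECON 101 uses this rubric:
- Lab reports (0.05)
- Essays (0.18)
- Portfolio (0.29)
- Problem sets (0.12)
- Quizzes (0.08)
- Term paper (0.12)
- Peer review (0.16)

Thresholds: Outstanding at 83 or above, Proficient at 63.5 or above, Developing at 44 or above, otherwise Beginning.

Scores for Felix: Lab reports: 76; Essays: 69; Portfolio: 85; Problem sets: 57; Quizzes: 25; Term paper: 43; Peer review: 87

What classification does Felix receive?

Weighted total:
  Lab reports 76 × 0.05 = 3.8
  Essays 69 × 0.18 = 12.42
  Portfolio 85 × 0.29 = 24.65
  Problem sets 57 × 0.12 = 6.84
  Quizzes 25 × 0.08 = 2
  Term paper 43 × 0.12 = 5.16
  Peer review 87 × 0.16 = 13.92
Sum = 68.79
68.79 is ≥ 63.5 and < 83 → Proficient

Proficient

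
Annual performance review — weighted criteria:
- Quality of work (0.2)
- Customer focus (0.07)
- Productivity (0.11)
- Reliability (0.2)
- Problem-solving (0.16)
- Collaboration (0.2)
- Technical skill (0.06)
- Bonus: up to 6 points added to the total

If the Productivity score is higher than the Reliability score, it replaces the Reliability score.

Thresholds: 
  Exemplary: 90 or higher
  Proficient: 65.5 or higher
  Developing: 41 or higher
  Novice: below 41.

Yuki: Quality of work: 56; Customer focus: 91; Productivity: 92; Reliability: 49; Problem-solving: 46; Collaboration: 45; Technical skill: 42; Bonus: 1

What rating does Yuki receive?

Productivity (92) > Reliability (49), so Reliability counts as 92.
Weighted total:
  Quality of work 56 × 0.2 = 11.2
  Customer focus 91 × 0.07 = 6.37
  Productivity 92 × 0.11 = 10.12
  Reliability 92 × 0.2 = 18.4
  Problem-solving 46 × 0.16 = 7.36
  Collaboration 45 × 0.2 = 9
  Technical skill 42 × 0.06 = 2.52
Sum = 64.97
Bonus: 64.97 + 1 = 65.97
65.97 is ≥ 65.5 and < 90 → Proficient

Proficient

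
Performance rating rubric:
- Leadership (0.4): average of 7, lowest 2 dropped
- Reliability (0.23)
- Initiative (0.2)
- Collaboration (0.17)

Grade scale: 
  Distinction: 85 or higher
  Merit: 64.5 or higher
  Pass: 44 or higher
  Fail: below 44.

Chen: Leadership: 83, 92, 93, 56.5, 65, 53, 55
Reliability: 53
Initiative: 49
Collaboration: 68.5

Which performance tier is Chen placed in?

Leadership: drop 53, 55 → average of remaining 5 = 389.5/5 = 77.9
Weighted total:
  Leadership 77.9 × 0.4 = 31.16
  Reliability 53 × 0.23 = 12.19
  Initiative 49 × 0.2 = 9.8
  Collaboration 68.5 × 0.17 = 11.645
Sum = 64.795
64.795 is ≥ 64.5 and < 85 → Merit

Merit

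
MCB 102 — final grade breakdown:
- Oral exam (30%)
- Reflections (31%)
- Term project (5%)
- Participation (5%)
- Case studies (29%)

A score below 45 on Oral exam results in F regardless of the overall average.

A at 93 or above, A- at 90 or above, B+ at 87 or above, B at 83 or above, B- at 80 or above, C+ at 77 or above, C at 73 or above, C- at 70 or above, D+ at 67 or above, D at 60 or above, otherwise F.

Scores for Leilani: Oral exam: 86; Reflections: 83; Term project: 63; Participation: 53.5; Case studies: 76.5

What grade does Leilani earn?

Oral exam score 86 ≥ 45: minimum met.
Weighted total:
  Oral exam 86 × 0.3 = 25.8
  Reflections 83 × 0.31 = 25.73
  Term project 63 × 0.05 = 3.15
  Participation 53.5 × 0.05 = 2.675
  Case studies 76.5 × 0.29 = 22.185
Sum = 79.54
79.54 is ≥ 77 and < 80 → C+

C+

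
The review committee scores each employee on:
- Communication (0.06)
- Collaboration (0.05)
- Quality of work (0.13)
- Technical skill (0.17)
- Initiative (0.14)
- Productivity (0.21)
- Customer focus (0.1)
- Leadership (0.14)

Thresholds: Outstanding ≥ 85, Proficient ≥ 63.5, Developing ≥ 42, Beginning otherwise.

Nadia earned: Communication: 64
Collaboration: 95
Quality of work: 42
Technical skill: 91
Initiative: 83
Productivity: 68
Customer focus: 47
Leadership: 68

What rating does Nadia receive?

Weighted total:
  Communication 64 × 0.06 = 3.84
  Collaboration 95 × 0.05 = 4.75
  Quality of work 42 × 0.13 = 5.46
  Technical skill 91 × 0.17 = 15.47
  Initiative 83 × 0.14 = 11.62
  Productivity 68 × 0.21 = 14.28
  Customer focus 47 × 0.1 = 4.7
  Leadership 68 × 0.14 = 9.52
Sum = 69.64
69.64 is ≥ 63.5 and < 85 → Proficient

Proficient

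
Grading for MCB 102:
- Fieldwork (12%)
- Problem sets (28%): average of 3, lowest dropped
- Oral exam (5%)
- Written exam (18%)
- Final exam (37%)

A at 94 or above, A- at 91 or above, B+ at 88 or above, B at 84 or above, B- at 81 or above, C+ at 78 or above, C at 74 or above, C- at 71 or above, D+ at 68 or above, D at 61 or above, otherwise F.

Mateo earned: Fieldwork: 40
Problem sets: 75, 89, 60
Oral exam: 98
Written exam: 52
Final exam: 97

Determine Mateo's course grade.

C

Problem sets: drop 60 → average of remaining 2 = 164/2 = 82
Weighted total:
  Fieldwork 40 × 0.12 = 4.8
  Problem sets 82 × 0.28 = 22.96
  Oral exam 98 × 0.05 = 4.9
  Written exam 52 × 0.18 = 9.36
  Final exam 97 × 0.37 = 35.89
Sum = 77.91
77.91 is ≥ 74 and < 78 → C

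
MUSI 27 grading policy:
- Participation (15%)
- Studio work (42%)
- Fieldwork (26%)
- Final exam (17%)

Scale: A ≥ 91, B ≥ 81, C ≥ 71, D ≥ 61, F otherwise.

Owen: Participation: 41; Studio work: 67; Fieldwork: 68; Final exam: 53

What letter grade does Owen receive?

Weighted total:
  Participation 41 × 0.15 = 6.15
  Studio work 67 × 0.42 = 28.14
  Fieldwork 68 × 0.26 = 17.68
  Final exam 53 × 0.17 = 9.01
Sum = 60.98
60.98 < 61 → F

F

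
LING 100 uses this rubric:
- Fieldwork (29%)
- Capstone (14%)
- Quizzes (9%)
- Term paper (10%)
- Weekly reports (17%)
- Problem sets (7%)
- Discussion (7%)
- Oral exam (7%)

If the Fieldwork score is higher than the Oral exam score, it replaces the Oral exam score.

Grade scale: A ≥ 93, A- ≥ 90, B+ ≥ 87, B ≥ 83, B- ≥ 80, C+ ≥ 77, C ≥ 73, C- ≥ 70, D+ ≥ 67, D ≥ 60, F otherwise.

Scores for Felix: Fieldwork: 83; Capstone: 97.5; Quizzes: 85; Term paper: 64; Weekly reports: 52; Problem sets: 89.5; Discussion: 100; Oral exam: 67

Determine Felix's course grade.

Fieldwork (83) > Oral exam (67), so Oral exam counts as 83.
Weighted total:
  Fieldwork 83 × 0.29 = 24.07
  Capstone 97.5 × 0.14 = 13.65
  Quizzes 85 × 0.09 = 7.65
  Term paper 64 × 0.1 = 6.4
  Weekly reports 52 × 0.17 = 8.84
  Problem sets 89.5 × 0.07 = 6.265
  Discussion 100 × 0.07 = 7
  Oral exam 83 × 0.07 = 5.81
Sum = 79.685
79.685 is ≥ 77 and < 80 → C+

C+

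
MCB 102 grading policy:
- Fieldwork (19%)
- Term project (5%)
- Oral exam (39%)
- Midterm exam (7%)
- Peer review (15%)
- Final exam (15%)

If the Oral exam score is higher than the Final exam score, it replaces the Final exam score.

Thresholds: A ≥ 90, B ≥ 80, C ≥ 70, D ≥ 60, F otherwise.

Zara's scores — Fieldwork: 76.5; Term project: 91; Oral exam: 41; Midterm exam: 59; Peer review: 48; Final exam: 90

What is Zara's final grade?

F

Oral exam (41) ≤ Final exam (90), so Final exam stays at 90.
Weighted total:
  Fieldwork 76.5 × 0.19 = 14.535
  Term project 91 × 0.05 = 4.55
  Oral exam 41 × 0.39 = 15.99
  Midterm exam 59 × 0.07 = 4.13
  Peer review 48 × 0.15 = 7.2
  Final exam 90 × 0.15 = 13.5
Sum = 59.905
59.905 < 60 → F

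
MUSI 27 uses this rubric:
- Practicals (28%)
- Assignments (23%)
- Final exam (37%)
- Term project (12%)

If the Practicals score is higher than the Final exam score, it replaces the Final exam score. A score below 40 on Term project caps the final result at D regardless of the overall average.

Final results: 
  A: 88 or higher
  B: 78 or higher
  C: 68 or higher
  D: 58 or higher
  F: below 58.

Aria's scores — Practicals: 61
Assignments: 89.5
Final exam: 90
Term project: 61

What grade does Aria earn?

Practicals (61) ≤ Final exam (90), so Final exam stays at 90.
Term project score 61 ≥ 40: minimum met.
Weighted total:
  Practicals 61 × 0.28 = 17.08
  Assignments 89.5 × 0.23 = 20.585
  Final exam 90 × 0.37 = 33.3
  Term project 61 × 0.12 = 7.32
Sum = 78.285
78.285 is ≥ 78 and < 88 → B

B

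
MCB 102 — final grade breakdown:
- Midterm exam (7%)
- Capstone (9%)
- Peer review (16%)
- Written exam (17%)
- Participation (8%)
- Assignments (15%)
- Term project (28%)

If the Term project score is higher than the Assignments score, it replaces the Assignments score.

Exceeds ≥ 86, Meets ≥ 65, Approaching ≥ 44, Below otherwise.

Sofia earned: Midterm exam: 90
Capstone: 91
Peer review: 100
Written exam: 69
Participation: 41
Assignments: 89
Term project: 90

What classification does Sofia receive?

Term project (90) > Assignments (89), so Assignments counts as 90.
Weighted total:
  Midterm exam 90 × 0.07 = 6.3
  Capstone 91 × 0.09 = 8.19
  Peer review 100 × 0.16 = 16
  Written exam 69 × 0.17 = 11.73
  Participation 41 × 0.08 = 3.28
  Assignments 90 × 0.15 = 13.5
  Term project 90 × 0.28 = 25.2
Sum = 84.2
84.2 is ≥ 65 and < 86 → Meets

Meets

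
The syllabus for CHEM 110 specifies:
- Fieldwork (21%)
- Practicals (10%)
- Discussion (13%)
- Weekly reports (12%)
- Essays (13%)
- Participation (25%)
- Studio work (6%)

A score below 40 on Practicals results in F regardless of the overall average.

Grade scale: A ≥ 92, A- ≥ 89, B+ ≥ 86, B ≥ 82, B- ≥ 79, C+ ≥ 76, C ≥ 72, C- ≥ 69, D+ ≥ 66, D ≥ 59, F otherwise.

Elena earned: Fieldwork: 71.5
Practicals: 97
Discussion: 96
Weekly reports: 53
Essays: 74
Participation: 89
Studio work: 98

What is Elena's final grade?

B-

Practicals score 97 ≥ 40: minimum met.
Weighted total:
  Fieldwork 71.5 × 0.21 = 15.015
  Practicals 97 × 0.1 = 9.7
  Discussion 96 × 0.13 = 12.48
  Weekly reports 53 × 0.12 = 6.36
  Essays 74 × 0.13 = 9.62
  Participation 89 × 0.25 = 22.25
  Studio work 98 × 0.06 = 5.88
Sum = 81.305
81.305 is ≥ 79 and < 82 → B-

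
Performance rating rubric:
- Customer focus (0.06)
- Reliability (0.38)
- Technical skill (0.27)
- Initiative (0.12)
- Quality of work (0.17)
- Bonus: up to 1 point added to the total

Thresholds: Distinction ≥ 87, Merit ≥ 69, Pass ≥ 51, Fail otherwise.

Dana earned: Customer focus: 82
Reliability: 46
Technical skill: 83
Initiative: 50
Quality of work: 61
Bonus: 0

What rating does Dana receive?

Pass

Weighted total:
  Customer focus 82 × 0.06 = 4.92
  Reliability 46 × 0.38 = 17.48
  Technical skill 83 × 0.27 = 22.41
  Initiative 50 × 0.12 = 6
  Quality of work 61 × 0.17 = 10.37
Sum = 61.18
Bonus: 61.18 + 0 = 61.18
61.18 is ≥ 51 and < 69 → Pass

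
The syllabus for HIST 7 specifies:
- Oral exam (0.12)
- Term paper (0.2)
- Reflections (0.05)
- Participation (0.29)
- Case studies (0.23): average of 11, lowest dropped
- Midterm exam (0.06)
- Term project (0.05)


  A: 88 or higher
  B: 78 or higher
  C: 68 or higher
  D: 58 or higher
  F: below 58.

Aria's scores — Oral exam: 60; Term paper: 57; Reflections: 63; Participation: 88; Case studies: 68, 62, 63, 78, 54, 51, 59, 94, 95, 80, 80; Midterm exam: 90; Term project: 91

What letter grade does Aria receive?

Case studies: drop 51 → average of remaining 10 = 733/10 = 73.3
Weighted total:
  Oral exam 60 × 0.12 = 7.2
  Term paper 57 × 0.2 = 11.4
  Reflections 63 × 0.05 = 3.15
  Participation 88 × 0.29 = 25.52
  Case studies 73.3 × 0.23 = 16.859
  Midterm exam 90 × 0.06 = 5.4
  Term project 91 × 0.05 = 4.55
Sum = 74.079
74.079 is ≥ 68 and < 78 → C

C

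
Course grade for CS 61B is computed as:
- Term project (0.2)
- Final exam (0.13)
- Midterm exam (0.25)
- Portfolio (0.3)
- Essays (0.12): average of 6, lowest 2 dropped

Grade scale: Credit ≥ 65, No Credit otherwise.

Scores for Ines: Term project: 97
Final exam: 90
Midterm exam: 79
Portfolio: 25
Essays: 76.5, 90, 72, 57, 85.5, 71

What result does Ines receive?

Essays: drop 57, 71 → average of remaining 4 = 324/4 = 81
Weighted total:
  Term project 97 × 0.2 = 19.4
  Final exam 90 × 0.13 = 11.7
  Midterm exam 79 × 0.25 = 19.75
  Portfolio 25 × 0.3 = 7.5
  Essays 81 × 0.12 = 9.72
Sum = 68.07
68.07 ≥ 65 → Credit

Credit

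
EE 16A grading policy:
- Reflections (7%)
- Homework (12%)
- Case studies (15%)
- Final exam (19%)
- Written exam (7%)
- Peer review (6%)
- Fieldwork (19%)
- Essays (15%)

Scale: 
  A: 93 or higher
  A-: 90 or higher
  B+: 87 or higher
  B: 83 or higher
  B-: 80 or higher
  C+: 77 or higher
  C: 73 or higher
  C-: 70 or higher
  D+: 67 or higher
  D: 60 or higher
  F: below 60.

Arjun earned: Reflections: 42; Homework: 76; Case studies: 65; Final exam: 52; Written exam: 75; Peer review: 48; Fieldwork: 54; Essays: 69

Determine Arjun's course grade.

D

Weighted total:
  Reflections 42 × 0.07 = 2.94
  Homework 76 × 0.12 = 9.12
  Case studies 65 × 0.15 = 9.75
  Final exam 52 × 0.19 = 9.88
  Written exam 75 × 0.07 = 5.25
  Peer review 48 × 0.06 = 2.88
  Fieldwork 54 × 0.19 = 10.26
  Essays 69 × 0.15 = 10.35
Sum = 60.43
60.43 is ≥ 60 and < 67 → D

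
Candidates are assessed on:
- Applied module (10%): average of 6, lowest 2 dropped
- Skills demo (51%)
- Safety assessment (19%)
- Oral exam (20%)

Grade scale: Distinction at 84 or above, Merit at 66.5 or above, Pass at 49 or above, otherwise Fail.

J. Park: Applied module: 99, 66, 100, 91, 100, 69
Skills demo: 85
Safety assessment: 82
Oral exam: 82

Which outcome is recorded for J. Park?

Applied module: drop 66, 69 → average of remaining 4 = 390/4 = 97.5
Weighted total:
  Applied module 97.5 × 0.1 = 9.75
  Skills demo 85 × 0.51 = 43.35
  Safety assessment 82 × 0.19 = 15.58
  Oral exam 82 × 0.2 = 16.4
Sum = 85.08
85.08 ≥ 84 → Distinction

Distinction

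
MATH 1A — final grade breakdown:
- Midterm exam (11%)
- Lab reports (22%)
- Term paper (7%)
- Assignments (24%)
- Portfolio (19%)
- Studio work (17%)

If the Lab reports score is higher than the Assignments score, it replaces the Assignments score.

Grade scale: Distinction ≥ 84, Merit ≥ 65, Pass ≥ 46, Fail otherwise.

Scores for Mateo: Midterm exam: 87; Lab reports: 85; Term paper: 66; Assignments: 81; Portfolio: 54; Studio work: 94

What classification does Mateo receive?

Merit

Lab reports (85) > Assignments (81), so Assignments counts as 85.
Weighted total:
  Midterm exam 87 × 0.11 = 9.57
  Lab reports 85 × 0.22 = 18.7
  Term paper 66 × 0.07 = 4.62
  Assignments 85 × 0.24 = 20.4
  Portfolio 54 × 0.19 = 10.26
  Studio work 94 × 0.17 = 15.98
Sum = 79.53
79.53 is ≥ 65 and < 84 → Merit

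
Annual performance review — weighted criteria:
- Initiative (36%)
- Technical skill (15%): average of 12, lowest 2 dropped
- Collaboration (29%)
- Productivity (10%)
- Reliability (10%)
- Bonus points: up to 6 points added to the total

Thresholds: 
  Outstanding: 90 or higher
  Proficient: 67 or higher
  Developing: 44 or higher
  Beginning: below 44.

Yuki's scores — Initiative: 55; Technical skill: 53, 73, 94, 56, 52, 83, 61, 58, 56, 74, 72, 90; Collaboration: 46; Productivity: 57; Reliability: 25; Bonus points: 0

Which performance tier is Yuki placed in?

Developing

Technical skill: drop 52, 53 → average of remaining 10 = 717/10 = 71.7
Weighted total:
  Initiative 55 × 0.36 = 19.8
  Technical skill 71.7 × 0.15 = 10.755
  Collaboration 46 × 0.29 = 13.34
  Productivity 57 × 0.1 = 5.7
  Reliability 25 × 0.1 = 2.5
Sum = 52.095
Bonus points: 52.095 + 0 = 52.095
52.095 is ≥ 44 and < 67 → Developing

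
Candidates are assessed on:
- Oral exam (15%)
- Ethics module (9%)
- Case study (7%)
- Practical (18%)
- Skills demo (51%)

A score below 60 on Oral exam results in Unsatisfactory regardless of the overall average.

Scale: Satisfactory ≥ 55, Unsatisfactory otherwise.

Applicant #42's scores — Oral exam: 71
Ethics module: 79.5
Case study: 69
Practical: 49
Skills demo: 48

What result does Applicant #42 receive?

Oral exam score 71 ≥ 60: minimum met.
Weighted total:
  Oral exam 71 × 0.15 = 10.65
  Ethics module 79.5 × 0.09 = 7.155
  Case study 69 × 0.07 = 4.83
  Practical 49 × 0.18 = 8.82
  Skills demo 48 × 0.51 = 24.48
Sum = 55.935
55.935 ≥ 55 → Satisfactory

Satisfactory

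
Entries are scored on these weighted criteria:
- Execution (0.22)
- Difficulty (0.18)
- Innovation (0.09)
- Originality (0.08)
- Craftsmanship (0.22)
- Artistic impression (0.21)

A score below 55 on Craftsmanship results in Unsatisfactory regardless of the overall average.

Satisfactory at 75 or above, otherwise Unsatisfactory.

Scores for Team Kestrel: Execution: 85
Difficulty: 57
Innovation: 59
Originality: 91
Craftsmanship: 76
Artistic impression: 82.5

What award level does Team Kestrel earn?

Satisfactory

Craftsmanship score 76 ≥ 55: minimum met.
Weighted total:
  Execution 85 × 0.22 = 18.7
  Difficulty 57 × 0.18 = 10.26
  Innovation 59 × 0.09 = 5.31
  Originality 91 × 0.08 = 7.28
  Craftsmanship 76 × 0.22 = 16.72
  Artistic impression 82.5 × 0.21 = 17.325
Sum = 75.595
75.595 ≥ 75 → Satisfactory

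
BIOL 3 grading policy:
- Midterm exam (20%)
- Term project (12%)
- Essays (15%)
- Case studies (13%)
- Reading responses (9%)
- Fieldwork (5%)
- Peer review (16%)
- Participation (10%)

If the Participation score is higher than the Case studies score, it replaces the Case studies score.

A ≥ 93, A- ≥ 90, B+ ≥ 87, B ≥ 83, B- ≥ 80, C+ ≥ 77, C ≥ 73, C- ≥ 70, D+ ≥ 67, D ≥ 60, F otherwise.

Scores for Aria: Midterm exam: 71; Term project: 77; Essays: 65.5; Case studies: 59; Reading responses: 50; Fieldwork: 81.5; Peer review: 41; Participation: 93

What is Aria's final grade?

D+

Participation (93) > Case studies (59), so Case studies counts as 93.
Weighted total:
  Midterm exam 71 × 0.2 = 14.2
  Term project 77 × 0.12 = 9.24
  Essays 65.5 × 0.15 = 9.825
  Case studies 93 × 0.13 = 12.09
  Reading responses 50 × 0.09 = 4.5
  Fieldwork 81.5 × 0.05 = 4.075
  Peer review 41 × 0.16 = 6.56
  Participation 93 × 0.1 = 9.3
Sum = 69.79
69.79 is ≥ 67 and < 70 → D+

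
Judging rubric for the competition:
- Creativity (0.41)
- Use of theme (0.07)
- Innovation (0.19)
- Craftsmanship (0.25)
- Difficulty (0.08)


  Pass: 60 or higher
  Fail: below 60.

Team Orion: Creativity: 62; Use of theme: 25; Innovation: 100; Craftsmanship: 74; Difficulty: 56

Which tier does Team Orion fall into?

Weighted total:
  Creativity 62 × 0.41 = 25.42
  Use of theme 25 × 0.07 = 1.75
  Innovation 100 × 0.19 = 19
  Craftsmanship 74 × 0.25 = 18.5
  Difficulty 56 × 0.08 = 4.48
Sum = 69.15
69.15 ≥ 60 → Pass

Pass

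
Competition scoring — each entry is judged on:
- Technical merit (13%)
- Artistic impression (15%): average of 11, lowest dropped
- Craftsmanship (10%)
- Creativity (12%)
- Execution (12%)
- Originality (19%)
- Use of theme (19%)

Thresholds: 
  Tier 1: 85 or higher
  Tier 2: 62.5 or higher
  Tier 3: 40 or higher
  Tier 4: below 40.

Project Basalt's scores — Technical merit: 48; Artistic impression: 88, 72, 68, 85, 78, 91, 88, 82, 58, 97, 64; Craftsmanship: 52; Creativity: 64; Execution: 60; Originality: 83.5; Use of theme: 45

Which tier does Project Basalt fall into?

Tier 2

Artistic impression: drop 58 → average of remaining 10 = 813/10 = 81.3
Weighted total:
  Technical merit 48 × 0.13 = 6.24
  Artistic impression 81.3 × 0.15 = 12.195
  Craftsmanship 52 × 0.1 = 5.2
  Creativity 64 × 0.12 = 7.68
  Execution 60 × 0.12 = 7.2
  Originality 83.5 × 0.19 = 15.865
  Use of theme 45 × 0.19 = 8.55
Sum = 62.93
62.93 is ≥ 62.5 and < 85 → Tier 2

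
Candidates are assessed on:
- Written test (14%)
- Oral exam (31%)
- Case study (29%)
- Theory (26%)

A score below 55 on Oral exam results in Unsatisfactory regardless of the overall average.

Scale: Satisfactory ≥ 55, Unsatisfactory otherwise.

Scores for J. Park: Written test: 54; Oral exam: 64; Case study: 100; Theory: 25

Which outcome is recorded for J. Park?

Oral exam score 64 ≥ 55: minimum met.
Weighted total:
  Written test 54 × 0.14 = 7.56
  Oral exam 64 × 0.31 = 19.84
  Case study 100 × 0.29 = 29
  Theory 25 × 0.26 = 6.5
Sum = 62.9
62.9 ≥ 55 → Satisfactory

Satisfactory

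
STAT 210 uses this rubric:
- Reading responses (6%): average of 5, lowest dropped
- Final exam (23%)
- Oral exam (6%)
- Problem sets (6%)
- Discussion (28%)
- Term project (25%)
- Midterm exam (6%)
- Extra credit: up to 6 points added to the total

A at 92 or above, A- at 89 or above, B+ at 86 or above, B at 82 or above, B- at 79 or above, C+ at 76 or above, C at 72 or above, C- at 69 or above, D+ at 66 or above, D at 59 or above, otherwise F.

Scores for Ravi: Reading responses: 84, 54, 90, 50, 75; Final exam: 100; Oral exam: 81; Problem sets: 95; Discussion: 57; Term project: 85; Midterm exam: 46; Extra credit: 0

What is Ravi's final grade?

C+

Reading responses: drop 50 → average of remaining 4 = 303/4 = 75.75
Weighted total:
  Reading responses 75.75 × 0.06 = 4.545
  Final exam 100 × 0.23 = 23
  Oral exam 81 × 0.06 = 4.86
  Problem sets 95 × 0.06 = 5.7
  Discussion 57 × 0.28 = 15.96
  Term project 85 × 0.25 = 21.25
  Midterm exam 46 × 0.06 = 2.76
Sum = 78.075
Extra credit: 78.075 + 0 = 78.075
78.075 is ≥ 76 and < 79 → C+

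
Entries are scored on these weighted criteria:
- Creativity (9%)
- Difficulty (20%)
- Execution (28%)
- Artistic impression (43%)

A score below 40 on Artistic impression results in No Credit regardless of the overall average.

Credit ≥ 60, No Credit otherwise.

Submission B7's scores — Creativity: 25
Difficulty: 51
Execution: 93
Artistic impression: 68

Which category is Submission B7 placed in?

Credit

Artistic impression score 68 ≥ 40: minimum met.
Weighted total:
  Creativity 25 × 0.09 = 2.25
  Difficulty 51 × 0.2 = 10.2
  Execution 93 × 0.28 = 26.04
  Artistic impression 68 × 0.43 = 29.24
Sum = 67.73
67.73 ≥ 60 → Credit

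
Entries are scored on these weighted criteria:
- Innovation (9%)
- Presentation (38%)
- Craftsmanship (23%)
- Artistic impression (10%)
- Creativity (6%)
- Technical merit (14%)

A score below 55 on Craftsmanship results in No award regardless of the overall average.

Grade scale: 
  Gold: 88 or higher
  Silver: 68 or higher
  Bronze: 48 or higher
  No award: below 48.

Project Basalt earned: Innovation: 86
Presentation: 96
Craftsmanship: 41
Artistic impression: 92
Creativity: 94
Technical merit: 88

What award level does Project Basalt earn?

No award

Craftsmanship score 41 < 55: minimum not met.
Weighted total:
  Innovation 86 × 0.09 = 7.74
  Presentation 96 × 0.38 = 36.48
  Craftsmanship 41 × 0.23 = 9.43
  Artistic impression 92 × 0.1 = 9.2
  Creativity 94 × 0.06 = 5.64
  Technical merit 88 × 0.14 = 12.32
Sum = 80.81
Because the Craftsmanship minimum was not met, the result is No award.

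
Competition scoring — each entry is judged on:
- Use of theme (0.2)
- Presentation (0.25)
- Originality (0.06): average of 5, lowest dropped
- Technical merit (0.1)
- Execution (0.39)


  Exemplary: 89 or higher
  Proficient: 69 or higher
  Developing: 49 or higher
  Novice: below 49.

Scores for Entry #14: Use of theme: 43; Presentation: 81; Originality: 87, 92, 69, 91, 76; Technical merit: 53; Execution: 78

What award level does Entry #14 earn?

Originality: drop 69 → average of remaining 4 = 346/4 = 86.5
Weighted total:
  Use of theme 43 × 0.2 = 8.6
  Presentation 81 × 0.25 = 20.25
  Originality 86.5 × 0.06 = 5.19
  Technical merit 53 × 0.1 = 5.3
  Execution 78 × 0.39 = 30.42
Sum = 69.76
69.76 is ≥ 69 and < 89 → Proficient

Proficient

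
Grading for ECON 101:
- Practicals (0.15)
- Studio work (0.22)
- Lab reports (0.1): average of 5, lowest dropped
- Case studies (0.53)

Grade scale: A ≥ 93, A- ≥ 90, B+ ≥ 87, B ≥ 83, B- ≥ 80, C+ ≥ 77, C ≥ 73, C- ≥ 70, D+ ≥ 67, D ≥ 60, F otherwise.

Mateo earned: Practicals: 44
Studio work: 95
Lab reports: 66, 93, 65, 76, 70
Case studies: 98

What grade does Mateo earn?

B+

Lab reports: drop 65 → average of remaining 4 = 305/4 = 76.25
Weighted total:
  Practicals 44 × 0.15 = 6.6
  Studio work 95 × 0.22 = 20.9
  Lab reports 76.25 × 0.1 = 7.625
  Case studies 98 × 0.53 = 51.94
Sum = 87.065
87.065 is ≥ 87 and < 90 → B+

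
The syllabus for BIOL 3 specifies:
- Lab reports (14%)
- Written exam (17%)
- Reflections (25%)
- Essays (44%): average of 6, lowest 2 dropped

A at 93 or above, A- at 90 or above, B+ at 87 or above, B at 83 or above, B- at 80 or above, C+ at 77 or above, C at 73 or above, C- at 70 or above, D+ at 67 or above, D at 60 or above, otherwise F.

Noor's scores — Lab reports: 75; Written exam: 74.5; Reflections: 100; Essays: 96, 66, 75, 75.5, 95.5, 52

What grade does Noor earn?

B

Essays: drop 52, 66 → average of remaining 4 = 342/4 = 85.5
Weighted total:
  Lab reports 75 × 0.14 = 10.5
  Written exam 74.5 × 0.17 = 12.665
  Reflections 100 × 0.25 = 25
  Essays 85.5 × 0.44 = 37.62
Sum = 85.785
85.785 is ≥ 83 and < 87 → B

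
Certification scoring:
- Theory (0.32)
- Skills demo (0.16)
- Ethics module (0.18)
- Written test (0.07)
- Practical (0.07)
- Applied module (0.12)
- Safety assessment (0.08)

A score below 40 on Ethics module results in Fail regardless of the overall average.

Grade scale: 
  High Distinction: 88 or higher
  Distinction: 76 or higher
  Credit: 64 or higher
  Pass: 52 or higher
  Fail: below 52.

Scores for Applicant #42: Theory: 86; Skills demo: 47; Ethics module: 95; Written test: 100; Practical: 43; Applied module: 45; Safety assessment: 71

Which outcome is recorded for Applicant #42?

Credit

Ethics module score 95 ≥ 40: minimum met.
Weighted total:
  Theory 86 × 0.32 = 27.52
  Skills demo 47 × 0.16 = 7.52
  Ethics module 95 × 0.18 = 17.1
  Written test 100 × 0.07 = 7
  Practical 43 × 0.07 = 3.01
  Applied module 45 × 0.12 = 5.4
  Safety assessment 71 × 0.08 = 5.68
Sum = 73.23
73.23 is ≥ 64 and < 76 → Credit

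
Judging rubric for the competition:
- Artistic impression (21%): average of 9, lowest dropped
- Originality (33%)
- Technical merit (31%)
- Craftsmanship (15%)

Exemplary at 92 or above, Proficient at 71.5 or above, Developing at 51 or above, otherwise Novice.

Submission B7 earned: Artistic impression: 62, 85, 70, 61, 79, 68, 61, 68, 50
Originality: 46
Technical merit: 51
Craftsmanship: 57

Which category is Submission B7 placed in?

Developing

Artistic impression: drop 50 → average of remaining 8 = 554/8 = 69.25
Weighted total:
  Artistic impression 69.25 × 0.21 = 14.5425
  Originality 46 × 0.33 = 15.18
  Technical merit 51 × 0.31 = 15.81
  Craftsmanship 57 × 0.15 = 8.55
Sum = 54.0825
54.0825 is ≥ 51 and < 71.5 → Developing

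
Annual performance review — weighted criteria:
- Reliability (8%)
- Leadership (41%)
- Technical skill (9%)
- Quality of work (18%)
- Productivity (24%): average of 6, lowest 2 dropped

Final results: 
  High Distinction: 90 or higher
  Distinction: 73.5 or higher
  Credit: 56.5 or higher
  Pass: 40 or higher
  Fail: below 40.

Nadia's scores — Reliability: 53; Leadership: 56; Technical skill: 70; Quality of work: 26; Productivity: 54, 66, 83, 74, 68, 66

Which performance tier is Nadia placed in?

Productivity: drop 54, 66 → average of remaining 4 = 291/4 = 72.75
Weighted total:
  Reliability 53 × 0.08 = 4.24
  Leadership 56 × 0.41 = 22.96
  Technical skill 70 × 0.09 = 6.3
  Quality of work 26 × 0.18 = 4.68
  Productivity 72.75 × 0.24 = 17.46
Sum = 55.64
55.64 is ≥ 40 and < 56.5 → Pass

Pass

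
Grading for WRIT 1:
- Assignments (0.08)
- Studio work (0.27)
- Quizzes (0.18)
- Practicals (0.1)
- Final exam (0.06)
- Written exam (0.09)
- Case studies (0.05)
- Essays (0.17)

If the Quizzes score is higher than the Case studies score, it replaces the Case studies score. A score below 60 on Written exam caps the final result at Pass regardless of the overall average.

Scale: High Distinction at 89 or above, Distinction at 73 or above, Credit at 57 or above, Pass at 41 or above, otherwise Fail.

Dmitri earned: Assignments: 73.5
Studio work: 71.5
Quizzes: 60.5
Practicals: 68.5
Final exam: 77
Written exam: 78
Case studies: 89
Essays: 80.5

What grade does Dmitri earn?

Credit

Quizzes (60.5) ≤ Case studies (89), so Case studies stays at 89.
Written exam score 78 ≥ 60: minimum met.
Weighted total:
  Assignments 73.5 × 0.08 = 5.88
  Studio work 71.5 × 0.27 = 19.305
  Quizzes 60.5 × 0.18 = 10.89
  Practicals 68.5 × 0.1 = 6.85
  Final exam 77 × 0.06 = 4.62
  Written exam 78 × 0.09 = 7.02
  Case studies 89 × 0.05 = 4.45
  Essays 80.5 × 0.17 = 13.685
Sum = 72.7
72.7 is ≥ 57 and < 73 → Credit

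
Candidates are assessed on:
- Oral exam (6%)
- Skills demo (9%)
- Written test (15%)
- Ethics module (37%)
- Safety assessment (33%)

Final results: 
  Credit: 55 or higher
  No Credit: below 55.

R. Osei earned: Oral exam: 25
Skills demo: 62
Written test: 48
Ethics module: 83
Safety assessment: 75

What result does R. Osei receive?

Credit

Weighted total:
  Oral exam 25 × 0.06 = 1.5
  Skills demo 62 × 0.09 = 5.58
  Written test 48 × 0.15 = 7.2
  Ethics module 83 × 0.37 = 30.71
  Safety assessment 75 × 0.33 = 24.75
Sum = 69.74
69.74 ≥ 55 → Credit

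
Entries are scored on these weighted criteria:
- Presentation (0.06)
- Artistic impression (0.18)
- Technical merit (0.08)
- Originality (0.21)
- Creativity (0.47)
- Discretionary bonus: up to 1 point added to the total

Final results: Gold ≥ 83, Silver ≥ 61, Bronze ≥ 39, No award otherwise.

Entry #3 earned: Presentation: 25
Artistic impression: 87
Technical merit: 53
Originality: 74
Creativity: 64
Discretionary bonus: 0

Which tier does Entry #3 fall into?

Weighted total:
  Presentation 25 × 0.06 = 1.5
  Artistic impression 87 × 0.18 = 15.66
  Technical merit 53 × 0.08 = 4.24
  Originality 74 × 0.21 = 15.54
  Creativity 64 × 0.47 = 30.08
Sum = 67.02
Discretionary bonus: 67.02 + 0 = 67.02
67.02 is ≥ 61 and < 83 → Silver

Silver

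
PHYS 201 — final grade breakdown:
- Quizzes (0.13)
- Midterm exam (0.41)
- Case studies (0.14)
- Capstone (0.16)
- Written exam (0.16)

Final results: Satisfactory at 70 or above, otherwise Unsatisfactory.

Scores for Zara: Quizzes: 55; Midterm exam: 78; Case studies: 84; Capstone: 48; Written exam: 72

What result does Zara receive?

Weighted total:
  Quizzes 55 × 0.13 = 7.15
  Midterm exam 78 × 0.41 = 31.98
  Case studies 84 × 0.14 = 11.76
  Capstone 48 × 0.16 = 7.68
  Written exam 72 × 0.16 = 11.52
Sum = 70.09
70.09 ≥ 70 → Satisfactory

Satisfactory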